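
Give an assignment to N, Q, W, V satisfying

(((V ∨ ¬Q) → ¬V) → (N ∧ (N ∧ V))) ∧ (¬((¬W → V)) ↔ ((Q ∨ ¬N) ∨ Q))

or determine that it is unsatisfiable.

N: True, Q: False, W: False, V: True

  ((V ∨ ¬Q) → ¬V) → (N ∧ (N ∧ V)) = True
    (V ∨ ¬Q) → ¬V = False
      V ∨ ¬Q = True
        ¬Q = True
      ¬V = False
    N ∧ (N ∧ V) = True
      N ∧ V = True
  ¬((¬W → V)) ↔ ((Q ∨ ¬N) ∨ Q) = True
    ¬((¬W → V)) = False
      ¬W → V = True
        ¬W = True
    (Q ∨ ¬N) ∨ Q = False
      Q ∨ ¬N = False
        ¬N = False
Both conjuncts True, so the formula holds.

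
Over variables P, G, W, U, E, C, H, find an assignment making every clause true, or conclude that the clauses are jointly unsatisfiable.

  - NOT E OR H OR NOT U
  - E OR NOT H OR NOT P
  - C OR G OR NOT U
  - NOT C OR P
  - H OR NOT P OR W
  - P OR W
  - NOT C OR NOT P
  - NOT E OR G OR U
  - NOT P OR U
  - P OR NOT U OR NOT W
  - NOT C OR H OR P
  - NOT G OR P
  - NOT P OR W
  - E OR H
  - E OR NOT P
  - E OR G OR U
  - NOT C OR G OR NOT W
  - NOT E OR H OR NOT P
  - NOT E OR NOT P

The formula is unsatisfiable.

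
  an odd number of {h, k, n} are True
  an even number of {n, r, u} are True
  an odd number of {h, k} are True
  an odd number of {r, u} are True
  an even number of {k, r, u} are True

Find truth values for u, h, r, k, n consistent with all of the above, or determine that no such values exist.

Adding constraints 1, 2, 3, 4 mod 2: every variable appears an even number of times on the left, so the left side is 0.
But the right sides sum to 1 (mod 2). 0 ≠ 1 — the system is inconsistent.

No satisfying assignment exists.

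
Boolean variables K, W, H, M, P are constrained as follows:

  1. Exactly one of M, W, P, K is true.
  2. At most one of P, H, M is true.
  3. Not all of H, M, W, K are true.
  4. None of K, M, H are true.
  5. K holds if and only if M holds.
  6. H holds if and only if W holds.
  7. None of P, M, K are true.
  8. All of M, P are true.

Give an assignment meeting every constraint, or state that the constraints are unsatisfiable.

No satisfying assignment exists.

Case M = True:
  Constraint (4) is violated (M=T) — contradiction.
Case M = False:
  Constraint (8) is violated (M=F) — contradiction.
Both cases fail — unsatisfiable.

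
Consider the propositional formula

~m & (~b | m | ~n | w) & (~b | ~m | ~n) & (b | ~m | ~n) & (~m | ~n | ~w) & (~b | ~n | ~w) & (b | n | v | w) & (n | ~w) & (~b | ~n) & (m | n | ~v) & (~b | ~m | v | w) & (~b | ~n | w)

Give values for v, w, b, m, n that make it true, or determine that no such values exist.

v: True; w: True; b: False; m: False; n: True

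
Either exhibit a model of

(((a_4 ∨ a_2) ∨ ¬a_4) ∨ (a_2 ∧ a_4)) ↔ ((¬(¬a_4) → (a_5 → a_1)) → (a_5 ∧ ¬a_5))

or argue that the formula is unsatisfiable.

a_1: False; a_2: False; a_4: True; a_5: True

  (((a_4 ∨ a_2) ∨ ¬a_4) ∨ (a_2 ∧ a_4)) ↔ ((¬(¬a_4) → (a_5 → a_1)) → (a_5 ∧ ¬a_5)) = True
    ((a_4 ∨ a_2) ∨ ¬a_4) ∨ (a_2 ∧ a_4) = True
      (a_4 ∨ a_2) ∨ ¬a_4 = True
        a_4 ∨ a_2 = True
        ¬a_4 = False
      a_2 ∧ a_4 = False
    (¬(¬a_4) → (a_5 → a_1)) → (a_5 ∧ ¬a_5) = True
      ¬(¬a_4) → (a_5 → a_1) = False
        ¬(¬a_4) = True
          ¬a_4 = False
        a_5 → a_1 = False
      a_5 ∧ ¬a_5 = False
        ¬a_5 = False
The formula evaluates to True.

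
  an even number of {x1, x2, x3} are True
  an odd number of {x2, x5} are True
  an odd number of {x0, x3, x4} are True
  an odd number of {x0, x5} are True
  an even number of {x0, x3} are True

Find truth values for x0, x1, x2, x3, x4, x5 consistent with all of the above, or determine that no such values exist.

x0: True, x1: False, x2: True, x3: True, x4: True, x5: False

{x1, x2, x3}: 2 true → even ✓
{x2, x5}: 1 true → odd ✓
{x0, x3, x4}: 3 true → odd ✓
{x0, x5}: 1 true → odd ✓
{x0, x3}: 2 true → even ✓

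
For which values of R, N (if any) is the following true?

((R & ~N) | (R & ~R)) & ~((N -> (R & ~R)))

Case R = True: the formula simplifies to ~N & ~(~N).
  N = True: the conjunct ~N is False.
  N = False: the conjunct ~(~N) becomes ~(~False) = False.
Case R = False: the conjunct (R & ~N) | (R & ~R) becomes (False & ~N) | (False & True) = False.
Both cases fail — unsatisfiable.

No satisfying assignment exists.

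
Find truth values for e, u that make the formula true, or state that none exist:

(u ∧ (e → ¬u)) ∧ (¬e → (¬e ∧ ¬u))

Unsatisfiable

Case u = True: the formula simplifies to ¬e ∧ e.
  e = True: the conjunct ¬e is False.
  e = False: the conjunct e is False.
Case u = False: the conjunct u is False.
Both cases fail — unsatisfiable.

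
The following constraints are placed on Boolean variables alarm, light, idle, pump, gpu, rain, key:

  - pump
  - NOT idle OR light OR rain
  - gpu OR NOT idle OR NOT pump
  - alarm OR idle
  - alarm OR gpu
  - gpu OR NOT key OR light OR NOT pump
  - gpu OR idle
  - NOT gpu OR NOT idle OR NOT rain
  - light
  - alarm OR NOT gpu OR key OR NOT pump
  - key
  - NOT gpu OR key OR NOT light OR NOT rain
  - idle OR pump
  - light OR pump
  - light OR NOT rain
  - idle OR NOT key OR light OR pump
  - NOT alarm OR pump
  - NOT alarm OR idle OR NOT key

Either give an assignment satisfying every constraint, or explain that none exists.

alarm = True, light = True, idle = True, pump = True, gpu = True, rain = False, key = True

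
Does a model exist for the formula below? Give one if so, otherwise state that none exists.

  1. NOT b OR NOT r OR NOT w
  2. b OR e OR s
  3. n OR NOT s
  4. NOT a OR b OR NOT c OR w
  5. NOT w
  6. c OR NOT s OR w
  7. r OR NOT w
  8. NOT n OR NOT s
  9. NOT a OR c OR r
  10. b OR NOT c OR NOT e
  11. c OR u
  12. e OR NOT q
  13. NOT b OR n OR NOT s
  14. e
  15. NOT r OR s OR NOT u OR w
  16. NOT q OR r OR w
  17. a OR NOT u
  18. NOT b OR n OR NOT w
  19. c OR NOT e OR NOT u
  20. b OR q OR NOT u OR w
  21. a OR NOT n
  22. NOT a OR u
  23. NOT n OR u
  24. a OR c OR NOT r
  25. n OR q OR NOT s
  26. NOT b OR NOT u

Unit clause (NOT w) forces w = False.
Unit clause (e) forces e = True.
Try b = False:
  (b OR NOT c OR NOT e) forces c = False.
  (c OR NOT s OR w) forces s = False.
  (c OR u) forces u = True.
  clause (c OR NOT e OR NOT u) is falsified — backtrack.
So b = True.
  then (NOT b OR NOT u) forces u = False.
  then (c OR u) forces c = True.
  then (NOT a OR u) forces a = False.
  then (NOT n OR u) forces n = False.
  then (n OR NOT s) forces s = False.
Set q = False.
Set r = False.
All clauses satisfied.

b = True, q = False, r = False, a = False, n = False, u = False, e = True, s = False, c = True, w = False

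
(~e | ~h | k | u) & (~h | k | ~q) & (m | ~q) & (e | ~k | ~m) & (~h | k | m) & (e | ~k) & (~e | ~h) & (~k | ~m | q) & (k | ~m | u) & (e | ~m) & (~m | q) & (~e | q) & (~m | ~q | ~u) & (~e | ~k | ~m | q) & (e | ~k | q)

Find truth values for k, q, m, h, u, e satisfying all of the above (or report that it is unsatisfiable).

k = False, q = False, m = False, h = False, u = True, e = False

Set k = False.
Try q = True:
  (~h | k | ~q) forces h = False.
  (m | ~q) forces m = True.
  (k | ~m | u) forces u = True.
  clause (~m | ~q | ~u) is falsified — backtrack.
So q = False.
  then (~m | q) forces m = False.
  then (~e | q) forces e = False.
  then (~h | k | m) forces h = False.
Set u = True.
All clauses satisfied.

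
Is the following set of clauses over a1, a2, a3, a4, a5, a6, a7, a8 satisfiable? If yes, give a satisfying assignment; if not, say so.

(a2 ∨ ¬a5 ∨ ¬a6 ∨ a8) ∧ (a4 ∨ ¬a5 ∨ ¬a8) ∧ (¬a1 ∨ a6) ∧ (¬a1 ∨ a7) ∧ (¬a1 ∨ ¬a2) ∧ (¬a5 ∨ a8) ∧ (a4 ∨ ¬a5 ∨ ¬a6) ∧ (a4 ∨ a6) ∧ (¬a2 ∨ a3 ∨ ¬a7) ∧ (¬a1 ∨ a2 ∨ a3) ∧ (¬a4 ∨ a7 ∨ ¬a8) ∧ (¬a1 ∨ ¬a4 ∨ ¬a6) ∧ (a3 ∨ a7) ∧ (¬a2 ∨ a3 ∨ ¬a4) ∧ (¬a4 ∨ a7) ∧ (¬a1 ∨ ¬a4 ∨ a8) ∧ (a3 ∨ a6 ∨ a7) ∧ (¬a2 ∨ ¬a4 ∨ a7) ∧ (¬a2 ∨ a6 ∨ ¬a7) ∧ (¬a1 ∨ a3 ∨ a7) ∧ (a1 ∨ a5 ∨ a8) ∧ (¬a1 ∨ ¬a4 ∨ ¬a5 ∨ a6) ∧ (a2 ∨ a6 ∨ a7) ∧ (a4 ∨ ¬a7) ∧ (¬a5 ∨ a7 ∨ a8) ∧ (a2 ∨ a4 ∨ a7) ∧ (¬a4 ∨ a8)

a1: False, a2: False, a3: True, a4: True, a5: True, a6: True, a7: True, a8: True

Set a1 = False.
Set a2 = False.
Set a3 = True.
Set a4 = True.
  then (¬a4 ∨ a7) forces a7 = True.
  then (¬a4 ∨ a8) forces a8 = True.
Set a5 = True.
Set a6 = True.
All clauses satisfied.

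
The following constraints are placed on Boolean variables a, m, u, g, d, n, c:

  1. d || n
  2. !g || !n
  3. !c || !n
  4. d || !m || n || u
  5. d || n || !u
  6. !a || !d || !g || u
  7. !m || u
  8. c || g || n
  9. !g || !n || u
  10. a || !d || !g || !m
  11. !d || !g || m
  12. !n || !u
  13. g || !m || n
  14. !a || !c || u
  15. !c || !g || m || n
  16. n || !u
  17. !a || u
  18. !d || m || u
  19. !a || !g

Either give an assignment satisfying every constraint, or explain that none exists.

Try a = True:
  (!a || u) forces u = True.
  (!n || !u) forces n = False.
  clause (n || !u) is falsified — backtrack.
So a = False.
Set m = False.
Try u = True:
  (!n || !u) forces n = False.
  clause (n || !u) is falsified — backtrack.
So u = False.
  then (!d || m || u) forces d = False.
  then (d || n) forces n = True.
  then (!g || !n) forces g = False.
  then (!c || !n) forces c = False.
All clauses satisfied.

a = False; m = False; u = False; g = False; d = False; n = True; c = False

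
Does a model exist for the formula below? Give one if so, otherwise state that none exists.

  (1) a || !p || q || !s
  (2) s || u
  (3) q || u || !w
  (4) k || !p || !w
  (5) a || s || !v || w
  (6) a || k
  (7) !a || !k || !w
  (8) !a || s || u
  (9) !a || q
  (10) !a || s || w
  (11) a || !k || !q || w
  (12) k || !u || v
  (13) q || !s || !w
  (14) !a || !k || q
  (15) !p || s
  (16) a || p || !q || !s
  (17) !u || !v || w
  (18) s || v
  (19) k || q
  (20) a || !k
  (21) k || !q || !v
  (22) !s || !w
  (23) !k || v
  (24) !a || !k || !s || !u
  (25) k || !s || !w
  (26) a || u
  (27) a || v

Set u = False.
  then (s || u) forces s = True.
  then (!s || !w) forces w = False.
  then (a || u) forces a = True.
  then (!a || q) forces q = True.
Set v = False.
  then (!k || v) forces k = False.
Set p = False.
All clauses satisfied.

u: False, q: True, s: True, w: False, a: True, v: False, p: False, k: False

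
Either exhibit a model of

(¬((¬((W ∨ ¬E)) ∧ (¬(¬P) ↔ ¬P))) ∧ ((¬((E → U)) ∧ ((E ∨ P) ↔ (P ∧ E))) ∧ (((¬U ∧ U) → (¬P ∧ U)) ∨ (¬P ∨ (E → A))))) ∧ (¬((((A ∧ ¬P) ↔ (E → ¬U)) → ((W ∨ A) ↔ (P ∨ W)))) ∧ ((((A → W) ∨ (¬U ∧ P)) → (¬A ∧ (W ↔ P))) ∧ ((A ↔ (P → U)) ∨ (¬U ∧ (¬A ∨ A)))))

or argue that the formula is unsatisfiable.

Case U = True: the conjunct ¬((E → U)) becomes ¬((E → True)) = False.
Case U = False: the formula simplifies to (¬((¬((W ∨ ¬E)) ∧ (¬(¬P) ↔ ¬P))) ∧ (¬(¬E) ∧ ((E ∨ P) ↔ (P ∧ E)))) ∧ (¬(((A ∧ ¬P) → ((W ∨ A) ↔ (P ∨ W)))) ∧ ((((A → W) ∨ P) → (¬A ∧ (W ↔ P))) ∧ ((A ↔ ¬P) ∨ (¬A ∨ A)))).
  P = True: the conjunct ¬(((A ∧ ¬P) → ((W ∨ A) ↔ (P ∨ W)))) becomes ¬((False → (W ∨ A))) = False.
  P = False: simplifies to (¬(¬E) ∧ ¬E) ∧ (¬((A → ((W ∨ A) ↔ W))) ∧ (((A → W) → (¬A ∧ ¬W)) ∧ (A ∨ (¬A ∨ A)))).
    E = True: the conjunct ¬E is False.
    E = False: the conjunct ¬(¬E) becomes ¬(¬False) = False.
Both cases fail — unsatisfiable.

Unsatisfiable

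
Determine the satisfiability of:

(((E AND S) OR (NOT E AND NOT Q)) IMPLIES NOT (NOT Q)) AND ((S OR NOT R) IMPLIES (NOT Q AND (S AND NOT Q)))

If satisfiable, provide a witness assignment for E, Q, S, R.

E = True, Q = True, S = False, R = True

  ((E AND S) OR (NOT E AND NOT Q)) IMPLIES NOT (NOT Q) = True
    (E AND S) OR (NOT E AND NOT Q) = False
      E AND S = False
      NOT E AND NOT Q = False
        NOT E = False
        NOT Q = False
    NOT (NOT Q) = True
      NOT Q = False
  (S OR NOT R) IMPLIES (NOT Q AND (S AND NOT Q)) = True
    S OR NOT R = False
      NOT R = False
    NOT Q AND (S AND NOT Q) = False
      NOT Q = False
      S AND NOT Q = False
        NOT Q = False
Both conjuncts True, so the formula holds.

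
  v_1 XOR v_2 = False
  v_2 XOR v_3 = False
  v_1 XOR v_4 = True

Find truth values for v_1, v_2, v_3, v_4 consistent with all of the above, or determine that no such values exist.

v_1 = False, v_2 = False, v_3 = False, v_4 = True

v_1 XOR v_2 = F XOR F = False ✓
v_2 XOR v_3 = F XOR F = False ✓
v_1 XOR v_4 = F XOR T = True ✓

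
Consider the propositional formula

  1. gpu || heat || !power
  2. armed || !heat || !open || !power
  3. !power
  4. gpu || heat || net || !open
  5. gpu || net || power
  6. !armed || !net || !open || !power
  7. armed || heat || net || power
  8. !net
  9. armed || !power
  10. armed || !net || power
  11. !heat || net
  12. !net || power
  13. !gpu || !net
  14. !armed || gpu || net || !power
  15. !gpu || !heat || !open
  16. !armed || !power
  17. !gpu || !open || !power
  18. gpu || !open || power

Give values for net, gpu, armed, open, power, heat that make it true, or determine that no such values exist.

net = False, gpu = True, armed = True, open = False, power = False, heat = False

Unit clause (!power) forces power = False.
Unit clause (!net) forces net = False.
In (!heat || net) only !heat is left, so heat = False.
In (gpu || net || power) only gpu is left, so gpu = True.
In (armed || heat || net || power) only armed is left, so armed = True.
Set open = False.
All clauses satisfied.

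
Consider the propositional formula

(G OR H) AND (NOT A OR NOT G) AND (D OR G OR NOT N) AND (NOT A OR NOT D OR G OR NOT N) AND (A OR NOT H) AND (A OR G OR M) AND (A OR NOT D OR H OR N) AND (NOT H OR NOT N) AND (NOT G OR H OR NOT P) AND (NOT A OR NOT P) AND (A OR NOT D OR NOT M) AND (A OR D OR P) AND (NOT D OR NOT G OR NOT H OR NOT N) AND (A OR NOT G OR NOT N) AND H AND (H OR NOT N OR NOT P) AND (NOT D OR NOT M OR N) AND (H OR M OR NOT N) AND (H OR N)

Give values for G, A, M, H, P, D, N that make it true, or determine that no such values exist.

G = False, A = True, M = False, H = True, P = False, D = False, N = False

Unit clause (H) forces H = True.
In (A OR NOT H) only A is left, so A = True.
In (NOT H OR NOT N) only NOT N is left, so N = False.
In (NOT A OR NOT P) only NOT P is left, so P = False.
In (NOT A OR NOT G) only NOT G is left, so G = False.
Set M = False.
Set D = False.
All clauses satisfied.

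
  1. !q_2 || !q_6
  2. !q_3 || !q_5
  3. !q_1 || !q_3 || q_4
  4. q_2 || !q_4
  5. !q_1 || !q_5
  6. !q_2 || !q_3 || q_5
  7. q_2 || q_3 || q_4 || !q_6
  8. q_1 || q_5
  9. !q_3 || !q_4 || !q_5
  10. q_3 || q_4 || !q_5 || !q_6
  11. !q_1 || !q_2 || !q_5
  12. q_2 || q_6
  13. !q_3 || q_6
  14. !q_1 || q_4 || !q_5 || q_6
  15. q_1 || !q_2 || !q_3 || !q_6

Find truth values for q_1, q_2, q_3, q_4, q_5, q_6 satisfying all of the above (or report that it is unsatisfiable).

q_1=T, q_2=T, q_3=F, q_4=T, q_5=F, q_6=F

Set q_1 = True.
  then (!q_1 || !q_5) forces q_5 = False.
Try q_2 = False:
  (q_2 || !q_4) forces q_4 = False.
  (!q_1 || !q_3 || q_4) forces q_3 = False.
  (q_2 || q_3 || q_4 || !q_6) forces q_6 = False.
  clause (q_2 || q_6) is falsified — backtrack.
So q_2 = True.
  then (!q_2 || !q_6) forces q_6 = False.
  then (!q_2 || !q_3 || q_5) forces q_3 = False.
Set q_4 = True.
All clauses satisfied.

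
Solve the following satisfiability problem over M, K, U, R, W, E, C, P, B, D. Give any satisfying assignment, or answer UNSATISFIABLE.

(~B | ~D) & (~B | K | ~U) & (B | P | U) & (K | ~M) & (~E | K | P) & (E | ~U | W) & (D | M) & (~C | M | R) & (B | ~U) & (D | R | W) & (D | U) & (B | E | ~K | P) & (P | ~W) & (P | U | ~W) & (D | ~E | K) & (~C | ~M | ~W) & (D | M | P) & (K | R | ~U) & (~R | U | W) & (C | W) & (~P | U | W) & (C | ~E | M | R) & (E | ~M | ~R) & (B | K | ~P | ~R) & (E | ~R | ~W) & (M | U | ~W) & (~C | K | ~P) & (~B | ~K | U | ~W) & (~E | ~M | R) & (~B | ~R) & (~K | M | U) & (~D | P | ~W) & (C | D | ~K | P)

Set M = True.
  then (K | ~M) forces K = True.
Set U = False.
  then (D | U) forces D = True.
  then (~B | ~D) forces B = False.
  then (B | P | U) forces P = True.
  then (~P | U | W) forces W = True.
  then (~C | ~M | ~W) forces C = False.
Set R = False.
  then (~E | ~M | R) forces E = False.
All clauses satisfied.

M = True, K = True, U = False, R = False, W = True, E = False, C = False, P = True, B = False, D = True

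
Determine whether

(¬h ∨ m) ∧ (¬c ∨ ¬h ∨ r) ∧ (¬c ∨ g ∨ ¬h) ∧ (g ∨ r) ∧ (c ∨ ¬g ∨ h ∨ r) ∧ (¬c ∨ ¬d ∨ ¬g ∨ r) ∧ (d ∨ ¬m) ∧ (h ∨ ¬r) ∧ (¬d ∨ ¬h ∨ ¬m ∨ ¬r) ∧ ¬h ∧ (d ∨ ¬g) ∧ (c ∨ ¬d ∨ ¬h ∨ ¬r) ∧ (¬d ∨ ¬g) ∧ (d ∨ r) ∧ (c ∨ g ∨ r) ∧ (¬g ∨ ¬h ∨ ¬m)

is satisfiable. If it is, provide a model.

Case h = True:
  Clause (¬h) is falsified — contradiction.
Case h = False:
  (h ∨ ¬r) forces r = False.
  (g ∨ r) forces g = True.
  (c ∨ ¬g ∨ h ∨ r) forces c = True.
  (¬c ∨ ¬d ∨ ¬g ∨ r) forces d = False.
  Clause (d ∨ ¬g) is falsified — contradiction.
Both cases fail, so the formula is unsatisfiable.

Unsatisfiable — no assignment works.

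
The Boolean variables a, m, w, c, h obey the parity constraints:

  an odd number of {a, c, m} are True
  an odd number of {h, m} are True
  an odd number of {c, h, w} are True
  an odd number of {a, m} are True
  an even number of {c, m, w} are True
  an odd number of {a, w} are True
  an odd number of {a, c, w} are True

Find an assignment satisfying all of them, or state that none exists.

a = False, m = True, w = True, c = False, h = False

{a, c, m}: 1 true → odd ✓
{h, m}: 1 true → odd ✓
{c, h, w}: 1 true → odd ✓
{a, m}: 1 true → odd ✓
{c, m, w}: 2 true → even ✓
{a, w}: 1 true → odd ✓
{a, c, w}: 1 true → odd ✓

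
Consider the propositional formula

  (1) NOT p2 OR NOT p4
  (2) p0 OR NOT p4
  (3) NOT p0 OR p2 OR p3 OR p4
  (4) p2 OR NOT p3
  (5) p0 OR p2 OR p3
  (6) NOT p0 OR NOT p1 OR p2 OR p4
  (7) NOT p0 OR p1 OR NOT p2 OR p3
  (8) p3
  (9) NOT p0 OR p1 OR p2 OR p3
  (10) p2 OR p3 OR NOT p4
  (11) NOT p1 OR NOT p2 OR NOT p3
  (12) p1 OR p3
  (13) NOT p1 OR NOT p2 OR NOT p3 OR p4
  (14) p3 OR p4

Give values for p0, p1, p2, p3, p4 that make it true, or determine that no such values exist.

Unit clause (p3) forces p3 = True.
In (p2 OR NOT p3) only p2 is left, so p2 = True.
In (NOT p1 OR NOT p2 OR NOT p3) only NOT p1 is left, so p1 = False.
In (NOT p2 OR NOT p4) only NOT p4 is left, so p4 = False.
Set p0 = True.
All clauses satisfied.

p0 = True, p1 = False, p2 = True, p3 = True, p4 = False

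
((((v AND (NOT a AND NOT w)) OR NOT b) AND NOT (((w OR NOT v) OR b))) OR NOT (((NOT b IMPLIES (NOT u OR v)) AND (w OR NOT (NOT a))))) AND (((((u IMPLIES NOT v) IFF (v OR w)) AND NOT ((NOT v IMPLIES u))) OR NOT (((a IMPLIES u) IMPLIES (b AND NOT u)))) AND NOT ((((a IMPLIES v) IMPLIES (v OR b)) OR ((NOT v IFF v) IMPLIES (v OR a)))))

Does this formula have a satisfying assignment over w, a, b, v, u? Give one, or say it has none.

UNSATISFIABLE

The conjunct NOT ((((a IMPLIES v) IMPLIES (v OR b)) OR ((NOT v IFF v) IMPLIES (v OR a)))) is unsatisfiable on its own:
  a=F, b=F, v=F: evaluates to False.
  a=F, b=F, v=T: evaluates to False.
  a=F, b=T, v=F: evaluates to False.
  a=F, b=T, v=T: evaluates to False.
  a=T, b=F, v=F: evaluates to False.
  a=T, b=F, v=T: evaluates to False.
  a=T, b=T, v=F: evaluates to False.
  a=T, b=T, v=T: evaluates to False.
So the whole conjunction is unsatisfiable.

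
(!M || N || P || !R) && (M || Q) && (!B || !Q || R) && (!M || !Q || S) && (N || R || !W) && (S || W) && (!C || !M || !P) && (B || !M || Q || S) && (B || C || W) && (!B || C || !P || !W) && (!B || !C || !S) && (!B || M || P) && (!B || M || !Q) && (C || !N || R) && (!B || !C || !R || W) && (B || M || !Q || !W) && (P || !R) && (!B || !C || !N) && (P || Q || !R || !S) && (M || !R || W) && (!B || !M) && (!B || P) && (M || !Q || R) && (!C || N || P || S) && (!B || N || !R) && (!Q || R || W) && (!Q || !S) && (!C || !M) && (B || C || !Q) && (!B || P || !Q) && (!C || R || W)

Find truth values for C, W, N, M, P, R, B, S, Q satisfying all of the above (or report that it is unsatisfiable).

Set C = False.
Try W = False:
  (S || W) forces S = True.
  (B || C || W) forces B = True.
  (!B || !M) forces M = False.
  (M || Q) forces Q = True.
  clause (!B || M || !Q) is falsified — backtrack.
So W = True.
Set N = False.
  then (N || R || !W) forces R = True.
  then (P || !R) forces P = True.
  then (!B || N || !R) forces B = False.
  then (B || C || !Q) forces Q = False.
  then (M || Q) forces M = True.
  then (B || !M || Q || S) forces S = True.
All clauses satisfied.

C: False, W: True, N: False, M: True, P: True, R: True, B: False, S: True, Q: False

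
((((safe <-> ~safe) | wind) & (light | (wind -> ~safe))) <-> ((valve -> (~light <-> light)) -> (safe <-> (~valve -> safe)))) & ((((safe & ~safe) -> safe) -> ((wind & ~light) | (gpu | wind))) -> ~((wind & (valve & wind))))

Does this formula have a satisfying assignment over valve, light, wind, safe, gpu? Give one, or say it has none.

valve=F, light=T, wind=T, safe=T, gpu=F

  (((safe <-> ~safe) | wind) & (light | (wind -> ~safe))) <-> ((valve -> (~light <-> light)) -> (safe <-> (~valve -> safe))) = True
    ((safe <-> ~safe) | wind) & (light | (wind -> ~safe)) = True
      (safe <-> ~safe) | wind = True
        safe <-> ~safe = False
          ~safe = False
      light | (wind -> ~safe) = True
        wind -> ~safe = False
          ~safe = False
    (valve -> (~light <-> light)) -> (safe <-> (~valve -> safe)) = True
      valve -> (~light <-> light) = True
        ~light <-> light = False
          ~light = False
      safe <-> (~valve -> safe) = True
        ~valve -> safe = True
          ~valve = True
  (((safe & ~safe) -> safe) -> ((wind & ~light) | (gpu | wind))) -> ~((wind & (valve & wind))) = True
    ((safe & ~safe) -> safe) -> ((wind & ~light) | (gpu | wind)) = True
      (safe & ~safe) -> safe = True
        safe & ~safe = False
          ~safe = False
      (wind & ~light) | (gpu | wind) = True
        wind & ~light = False
          ~light = False
        gpu | wind = True
    ~((wind & (valve & wind))) = True
      wind & (valve & wind) = False
        valve & wind = False
Both conjuncts True, so the formula holds.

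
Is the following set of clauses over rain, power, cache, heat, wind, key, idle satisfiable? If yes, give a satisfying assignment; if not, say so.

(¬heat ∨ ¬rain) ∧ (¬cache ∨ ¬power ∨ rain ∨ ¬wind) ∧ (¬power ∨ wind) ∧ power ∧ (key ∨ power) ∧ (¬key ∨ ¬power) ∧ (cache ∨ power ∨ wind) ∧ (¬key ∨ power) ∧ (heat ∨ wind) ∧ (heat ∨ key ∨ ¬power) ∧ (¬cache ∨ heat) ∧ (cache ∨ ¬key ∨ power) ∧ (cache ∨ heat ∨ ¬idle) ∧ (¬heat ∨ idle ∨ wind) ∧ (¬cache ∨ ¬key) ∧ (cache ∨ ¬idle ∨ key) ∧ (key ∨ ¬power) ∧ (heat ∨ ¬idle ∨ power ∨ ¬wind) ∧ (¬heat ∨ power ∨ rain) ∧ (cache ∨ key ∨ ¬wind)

UNSATISFIABLE

Case power = True:
  (¬power ∨ wind) forces wind = True.
  (¬key ∨ ¬power) forces key = False.
  Clause (key ∨ ¬power) is falsified — contradiction.
Case power = False:
  Clause (power) is falsified — contradiction.
Both cases fail, so the formula is unsatisfiable.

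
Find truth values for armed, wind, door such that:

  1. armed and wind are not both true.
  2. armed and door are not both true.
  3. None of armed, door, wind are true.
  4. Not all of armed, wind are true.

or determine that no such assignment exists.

armed = False; wind = False; door = False

  (1) armed=F, wind=F — not both ✓
  (2) armed=F, door=F — not both ✓
  (3) {armed, door, wind}: 0 true — none ✓
  (4) {armed, wind}: 0/2 true — not all ✓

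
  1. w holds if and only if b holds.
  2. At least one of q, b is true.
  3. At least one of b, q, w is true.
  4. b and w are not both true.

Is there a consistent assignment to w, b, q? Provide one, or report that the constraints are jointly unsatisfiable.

w = False, b = False, q = True

  (1) w=F, b=F — same ✓
  (2) {q, b}: 1 true — at least one ✓
  (3) {b, q, w}: 1 true — at least one ✓
  (4) b=F, w=F — not both ✓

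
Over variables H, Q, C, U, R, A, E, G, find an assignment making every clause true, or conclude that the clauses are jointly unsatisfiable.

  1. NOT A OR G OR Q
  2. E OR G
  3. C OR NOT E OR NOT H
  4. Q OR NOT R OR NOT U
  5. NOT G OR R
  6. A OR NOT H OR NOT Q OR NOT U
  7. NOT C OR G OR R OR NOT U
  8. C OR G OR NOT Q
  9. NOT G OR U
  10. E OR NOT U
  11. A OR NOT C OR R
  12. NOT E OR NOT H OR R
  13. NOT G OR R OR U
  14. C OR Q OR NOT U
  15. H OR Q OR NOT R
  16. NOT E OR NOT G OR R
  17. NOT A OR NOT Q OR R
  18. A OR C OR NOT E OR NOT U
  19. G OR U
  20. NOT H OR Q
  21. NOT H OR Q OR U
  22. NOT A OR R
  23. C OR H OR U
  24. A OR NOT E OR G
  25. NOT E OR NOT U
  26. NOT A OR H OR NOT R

Unsatisfiable

Case U = True:
  (E OR NOT U) forces E = True.
  Clause (NOT E OR NOT U) is falsified — contradiction.
Case U = False:
  (NOT G OR U) forces G = False.
  Clause (G OR U) is falsified — contradiction.
Both cases fail, so the formula is unsatisfiable.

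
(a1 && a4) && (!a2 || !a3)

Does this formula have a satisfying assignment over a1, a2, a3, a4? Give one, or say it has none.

a1=T, a2=T, a3=F, a4=T

  a1 && a4 = True
  !a2 || !a3 = True
    !a2 = False
    !a3 = True
Both conjuncts True, so the formula holds.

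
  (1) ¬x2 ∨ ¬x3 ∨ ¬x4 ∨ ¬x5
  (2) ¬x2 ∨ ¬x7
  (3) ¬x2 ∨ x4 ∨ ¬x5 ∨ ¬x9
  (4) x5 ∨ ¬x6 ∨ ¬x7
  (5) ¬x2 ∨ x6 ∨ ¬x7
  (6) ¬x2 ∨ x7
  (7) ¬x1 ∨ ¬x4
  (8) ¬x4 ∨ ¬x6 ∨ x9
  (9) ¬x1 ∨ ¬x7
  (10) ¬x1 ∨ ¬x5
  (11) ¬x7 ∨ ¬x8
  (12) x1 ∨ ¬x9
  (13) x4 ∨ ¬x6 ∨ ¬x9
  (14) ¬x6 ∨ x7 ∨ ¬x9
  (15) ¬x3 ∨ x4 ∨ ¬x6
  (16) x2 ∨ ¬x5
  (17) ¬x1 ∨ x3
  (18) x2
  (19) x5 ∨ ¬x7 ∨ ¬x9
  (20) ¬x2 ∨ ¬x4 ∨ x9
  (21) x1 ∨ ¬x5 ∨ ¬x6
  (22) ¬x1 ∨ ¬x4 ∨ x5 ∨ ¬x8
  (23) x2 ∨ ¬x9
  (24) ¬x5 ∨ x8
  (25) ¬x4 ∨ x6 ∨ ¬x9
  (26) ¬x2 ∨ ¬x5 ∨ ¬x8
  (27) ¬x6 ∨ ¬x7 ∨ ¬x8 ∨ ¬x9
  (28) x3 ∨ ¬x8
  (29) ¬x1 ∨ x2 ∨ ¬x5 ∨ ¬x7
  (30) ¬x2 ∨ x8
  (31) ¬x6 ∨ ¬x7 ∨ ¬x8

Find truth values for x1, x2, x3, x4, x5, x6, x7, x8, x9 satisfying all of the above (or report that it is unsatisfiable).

The formula is unsatisfiable.

Case x2 = True:
  (¬x2 ∨ ¬x7) forces x7 = False.
  Clause (¬x2 ∨ x7) is falsified — contradiction.
Case x2 = False:
  Clause (x2) is falsified — contradiction.
Both cases fail, so the formula is unsatisfiable.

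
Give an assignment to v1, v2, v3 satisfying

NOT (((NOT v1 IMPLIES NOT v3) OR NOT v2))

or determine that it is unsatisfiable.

v1=F, v2=T, v3=T

  NOT (((NOT v1 IMPLIES NOT v3) OR NOT v2)) = True
    (NOT v1 IMPLIES NOT v3) OR NOT v2 = False
      NOT v1 IMPLIES NOT v3 = False
        NOT v1 = True
        NOT v3 = False
      NOT v2 = False
The formula evaluates to True.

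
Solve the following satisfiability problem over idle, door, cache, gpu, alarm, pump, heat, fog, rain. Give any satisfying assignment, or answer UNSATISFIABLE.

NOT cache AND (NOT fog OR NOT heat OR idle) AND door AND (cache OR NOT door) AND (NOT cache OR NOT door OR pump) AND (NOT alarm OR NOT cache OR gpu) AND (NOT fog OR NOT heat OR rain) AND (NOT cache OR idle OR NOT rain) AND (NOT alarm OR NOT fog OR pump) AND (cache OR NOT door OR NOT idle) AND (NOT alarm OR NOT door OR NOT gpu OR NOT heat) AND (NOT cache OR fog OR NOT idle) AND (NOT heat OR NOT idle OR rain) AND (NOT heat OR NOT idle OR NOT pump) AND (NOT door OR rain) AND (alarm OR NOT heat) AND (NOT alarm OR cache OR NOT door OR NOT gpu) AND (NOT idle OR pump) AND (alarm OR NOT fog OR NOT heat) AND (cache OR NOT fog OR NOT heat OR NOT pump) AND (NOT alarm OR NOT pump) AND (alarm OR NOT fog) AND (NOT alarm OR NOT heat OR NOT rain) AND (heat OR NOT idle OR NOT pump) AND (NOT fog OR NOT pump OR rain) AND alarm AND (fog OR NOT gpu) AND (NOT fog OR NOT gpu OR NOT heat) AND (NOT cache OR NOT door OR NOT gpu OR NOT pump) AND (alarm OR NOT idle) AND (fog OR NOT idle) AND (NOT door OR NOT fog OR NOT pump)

Case door = True:
  (NOT cache) forces cache = False.
  Clause (cache OR NOT door) is falsified — contradiction.
Case door = False:
  Clause (door) is falsified — contradiction.
Both cases fail, so the formula is unsatisfiable.

Unsatisfiable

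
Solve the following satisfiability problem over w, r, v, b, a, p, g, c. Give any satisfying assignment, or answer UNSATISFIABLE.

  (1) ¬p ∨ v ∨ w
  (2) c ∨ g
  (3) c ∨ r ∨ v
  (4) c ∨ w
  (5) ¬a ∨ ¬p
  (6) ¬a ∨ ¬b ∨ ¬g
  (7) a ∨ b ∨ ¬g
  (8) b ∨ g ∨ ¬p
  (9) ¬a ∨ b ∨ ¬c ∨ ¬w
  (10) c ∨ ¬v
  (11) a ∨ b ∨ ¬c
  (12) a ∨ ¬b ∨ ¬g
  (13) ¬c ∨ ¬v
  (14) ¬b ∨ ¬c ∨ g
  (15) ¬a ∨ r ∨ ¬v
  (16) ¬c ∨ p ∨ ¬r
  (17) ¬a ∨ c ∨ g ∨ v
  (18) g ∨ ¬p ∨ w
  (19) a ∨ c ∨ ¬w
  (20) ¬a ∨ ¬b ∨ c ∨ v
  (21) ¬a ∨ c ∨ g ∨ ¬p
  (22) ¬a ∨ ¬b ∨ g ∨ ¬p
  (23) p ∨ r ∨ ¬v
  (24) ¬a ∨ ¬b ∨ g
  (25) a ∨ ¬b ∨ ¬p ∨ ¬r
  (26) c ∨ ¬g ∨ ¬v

w: True; r: True; v: False; b: False; a: True; p: False; g: True; c: False

Set w = True.
Set r = True.
Set v = False.
Set b = False.
Try a = False:
  (a ∨ b ∨ ¬g) forces g = False.
  (c ∨ g) forces c = True.
  clause (a ∨ b ∨ ¬c) is falsified — backtrack.
So a = True.
  then (¬a ∨ ¬p) forces p = False.
  then (¬a ∨ b ∨ ¬c ∨ ¬w) forces c = False.
  then (¬a ∨ c ∨ g ∨ v) forces g = True.
All clauses satisfied.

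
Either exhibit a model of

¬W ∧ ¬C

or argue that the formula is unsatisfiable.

W=F; C=F

  ¬W = True
  ¬C = True
Both conjuncts True, so the formula holds.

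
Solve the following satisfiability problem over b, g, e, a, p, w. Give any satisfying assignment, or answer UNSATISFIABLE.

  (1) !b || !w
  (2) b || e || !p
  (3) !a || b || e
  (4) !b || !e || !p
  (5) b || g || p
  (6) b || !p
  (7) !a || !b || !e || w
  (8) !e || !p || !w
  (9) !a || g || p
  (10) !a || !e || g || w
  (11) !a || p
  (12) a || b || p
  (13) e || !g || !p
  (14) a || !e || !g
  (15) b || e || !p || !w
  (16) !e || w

Try b = False:
  (b || !p) forces p = False.
  (b || g || p) forces g = True.
  (!a || p) forces a = False.
  clause (a || b || p) is falsified — backtrack.
So b = True.
  then (!b || !w) forces w = False.
  then (!e || w) forces e = False.
Set g = False.
Set a = False.
Set p = True.
All clauses satisfied.

b=T, g=F, e=F, a=F, p=T, w=F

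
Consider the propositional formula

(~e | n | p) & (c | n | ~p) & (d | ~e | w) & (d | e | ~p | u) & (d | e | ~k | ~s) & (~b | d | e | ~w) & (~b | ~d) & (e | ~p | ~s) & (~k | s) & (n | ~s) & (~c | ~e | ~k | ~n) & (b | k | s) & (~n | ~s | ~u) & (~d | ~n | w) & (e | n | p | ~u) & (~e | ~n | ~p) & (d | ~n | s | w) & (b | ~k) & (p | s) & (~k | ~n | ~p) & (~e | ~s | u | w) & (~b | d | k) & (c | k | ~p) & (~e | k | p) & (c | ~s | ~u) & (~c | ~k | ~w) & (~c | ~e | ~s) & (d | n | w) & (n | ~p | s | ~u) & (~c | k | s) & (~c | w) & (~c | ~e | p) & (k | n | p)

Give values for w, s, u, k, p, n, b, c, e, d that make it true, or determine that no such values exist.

Set w = True.
Try s = False:
  (~k | s) forces k = False.
  (b | k | s) forces b = True.
  (~b | ~d) forces d = False.
  clause (~b | d | k) is falsified — backtrack.
So s = True.
  then (n | ~s) forces n = True.
  then (~n | ~s | ~u) forces u = False.
Set k = True.
  then (b | ~k) forces b = True.
  then (~k | ~n | ~p) forces p = False.
  then (~c | ~k | ~w) forces c = False.
  then (~b | ~d) forces d = False.
  then (d | e | ~k | ~s) forces e = True.
All clauses satisfied.

w = True; s = True; u = False; k = True; p = False; n = True; b = True; c = False; e = True; d = False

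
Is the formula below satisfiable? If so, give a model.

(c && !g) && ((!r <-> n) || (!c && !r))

c=T; r=F; n=T; g=F

  c && !g = True
    !g = True
  (!r <-> n) || (!c && !r) = True
    !r <-> n = True
      !r = True
    !c && !r = False
      !c = False
      !r = True
Both conjuncts True, so the formula holds.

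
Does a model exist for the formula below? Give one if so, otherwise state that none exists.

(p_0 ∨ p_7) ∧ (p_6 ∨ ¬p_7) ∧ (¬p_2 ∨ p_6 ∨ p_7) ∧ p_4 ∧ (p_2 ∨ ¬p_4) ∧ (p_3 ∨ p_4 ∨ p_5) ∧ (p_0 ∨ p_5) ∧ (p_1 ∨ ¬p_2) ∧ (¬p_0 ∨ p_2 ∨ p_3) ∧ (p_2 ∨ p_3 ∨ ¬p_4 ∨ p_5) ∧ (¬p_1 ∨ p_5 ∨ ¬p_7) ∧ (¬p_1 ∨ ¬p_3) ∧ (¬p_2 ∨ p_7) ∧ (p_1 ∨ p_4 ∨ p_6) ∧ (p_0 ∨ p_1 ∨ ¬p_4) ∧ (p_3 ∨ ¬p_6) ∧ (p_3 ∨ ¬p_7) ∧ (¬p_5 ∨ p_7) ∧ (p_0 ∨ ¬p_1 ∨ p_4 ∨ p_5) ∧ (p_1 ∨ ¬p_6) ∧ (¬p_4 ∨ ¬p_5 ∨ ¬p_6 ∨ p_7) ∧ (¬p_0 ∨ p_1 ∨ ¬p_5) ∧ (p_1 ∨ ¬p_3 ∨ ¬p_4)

Unsatisfiable

Case p_4 = True:
  (p_2 ∨ ¬p_4) forces p_2 = True.
  (p_1 ∨ ¬p_2) forces p_1 = True.
  (¬p_1 ∨ ¬p_3) forces p_3 = False.
  (¬p_2 ∨ p_7) forces p_7 = True.
  Clause (p_3 ∨ ¬p_7) is falsified — contradiction.
Case p_4 = False:
  Clause (p_4) is falsified — contradiction.
Both cases fail, so the formula is unsatisfiable.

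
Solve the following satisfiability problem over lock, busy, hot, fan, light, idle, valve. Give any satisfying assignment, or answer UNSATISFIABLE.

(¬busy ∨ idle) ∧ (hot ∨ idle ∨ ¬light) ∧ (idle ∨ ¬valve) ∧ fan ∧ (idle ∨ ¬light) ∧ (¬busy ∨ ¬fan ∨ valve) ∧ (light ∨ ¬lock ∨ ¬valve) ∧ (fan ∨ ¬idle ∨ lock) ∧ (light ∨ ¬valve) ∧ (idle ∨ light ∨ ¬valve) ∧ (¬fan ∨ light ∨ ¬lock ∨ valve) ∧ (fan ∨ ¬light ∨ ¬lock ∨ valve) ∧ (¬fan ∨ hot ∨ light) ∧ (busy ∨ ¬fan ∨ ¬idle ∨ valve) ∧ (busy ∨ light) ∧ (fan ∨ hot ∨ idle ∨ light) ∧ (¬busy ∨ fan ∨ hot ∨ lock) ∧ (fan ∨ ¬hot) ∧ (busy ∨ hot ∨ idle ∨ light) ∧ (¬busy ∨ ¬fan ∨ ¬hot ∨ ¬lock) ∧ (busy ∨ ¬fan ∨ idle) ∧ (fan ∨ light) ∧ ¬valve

Case fan = True:
  (¬valve) forces valve = False.
  (¬busy ∨ ¬fan ∨ valve) forces busy = False.
  (busy ∨ ¬fan ∨ ¬idle ∨ valve) forces idle = False.
  Clause (busy ∨ ¬fan ∨ idle) is falsified — contradiction.
Case fan = False:
  Clause (fan) is falsified — contradiction.
Both cases fail, so the formula is unsatisfiable.

The formula is unsatisfiable.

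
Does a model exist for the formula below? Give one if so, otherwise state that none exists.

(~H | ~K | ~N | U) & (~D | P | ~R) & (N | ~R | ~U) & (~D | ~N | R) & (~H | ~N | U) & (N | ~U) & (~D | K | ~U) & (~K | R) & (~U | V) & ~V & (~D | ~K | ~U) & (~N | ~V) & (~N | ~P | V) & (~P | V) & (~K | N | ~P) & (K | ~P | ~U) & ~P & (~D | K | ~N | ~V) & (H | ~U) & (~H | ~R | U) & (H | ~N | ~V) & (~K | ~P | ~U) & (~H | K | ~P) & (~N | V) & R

H = False; K = True; N = False; R = True; P = False; U = False; D = False; V = False

Unit clause (~V) forces V = False.
In (~P | V) only ~P is left, so P = False.
In (~N | V) only ~N is left, so N = False.
Unit clause (R) forces R = True.
In (~D | P | ~R) only ~D is left, so D = False.
In (N | ~R | ~U) only ~U is left, so U = False.
In (~H | ~R | U) only ~H is left, so H = False.
Set K = True.
All clauses satisfied.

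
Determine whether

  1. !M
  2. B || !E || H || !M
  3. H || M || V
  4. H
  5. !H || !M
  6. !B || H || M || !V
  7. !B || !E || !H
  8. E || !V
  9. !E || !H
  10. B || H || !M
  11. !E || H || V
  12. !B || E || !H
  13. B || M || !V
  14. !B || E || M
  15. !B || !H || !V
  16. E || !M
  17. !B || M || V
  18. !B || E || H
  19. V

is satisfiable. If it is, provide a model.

Case M = True:
  Clause (!M) is falsified — contradiction.
Case M = False:
  (H) forces H = True.
  (!E || !H) forces E = False.
  (E || !V) forces V = False.
  Clause (V) is falsified — contradiction.
Both cases fail, so the formula is unsatisfiable.

Unsatisfiable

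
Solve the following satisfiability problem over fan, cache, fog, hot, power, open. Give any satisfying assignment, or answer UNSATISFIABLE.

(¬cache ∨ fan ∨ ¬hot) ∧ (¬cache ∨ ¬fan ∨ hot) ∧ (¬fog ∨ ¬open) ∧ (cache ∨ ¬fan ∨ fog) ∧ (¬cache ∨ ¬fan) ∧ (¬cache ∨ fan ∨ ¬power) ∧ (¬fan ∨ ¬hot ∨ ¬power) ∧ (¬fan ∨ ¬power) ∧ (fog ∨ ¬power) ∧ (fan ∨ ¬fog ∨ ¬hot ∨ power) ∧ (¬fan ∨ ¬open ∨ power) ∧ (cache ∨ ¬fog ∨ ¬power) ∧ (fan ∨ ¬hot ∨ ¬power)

fan: False, cache: True, fog: False, hot: False, power: False, open: True

Set fan = False.
Set cache = True.
  then (¬cache ∨ fan ∨ ¬hot) forces hot = False.
  then (¬cache ∨ fan ∨ ¬power) forces power = False.
Set fog = False.
Set open = True.
All clauses satisfied.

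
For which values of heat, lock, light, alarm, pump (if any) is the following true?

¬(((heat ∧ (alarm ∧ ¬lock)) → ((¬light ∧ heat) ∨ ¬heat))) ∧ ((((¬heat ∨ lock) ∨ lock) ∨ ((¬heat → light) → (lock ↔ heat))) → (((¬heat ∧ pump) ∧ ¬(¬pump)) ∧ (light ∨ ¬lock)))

heat = True, lock = False, light = True, alarm = True, pump = True

  ¬(((heat ∧ (alarm ∧ ¬lock)) → ((¬light ∧ heat) ∨ ¬heat))) = True
    (heat ∧ (alarm ∧ ¬lock)) → ((¬light ∧ heat) ∨ ¬heat) = False
      heat ∧ (alarm ∧ ¬lock) = True
        alarm ∧ ¬lock = True
          ¬lock = True
      (¬light ∧ heat) ∨ ¬heat = False
        ¬light ∧ heat = False
          ¬light = False
        ¬heat = False
  (((¬heat ∨ lock) ∨ lock) ∨ ((¬heat → light) → (lock ↔ heat))) → (((¬heat ∧ pump) ∧ ¬(¬pump)) ∧ (light ∨ ¬lock)) = True
    ((¬heat ∨ lock) ∨ lock) ∨ ((¬heat → light) → (lock ↔ heat)) = False
      (¬heat ∨ lock) ∨ lock = False
        ¬heat ∨ lock = False
          ¬heat = False
      (¬heat → light) → (lock ↔ heat) = False
        ¬heat → light = True
          ¬heat = False
        lock ↔ heat = False
    ((¬heat ∧ pump) ∧ ¬(¬pump)) ∧ (light ∨ ¬lock) = False
      (¬heat ∧ pump) ∧ ¬(¬pump) = False
        ¬heat ∧ pump = False
          ¬heat = False
        ¬(¬pump) = True
          ¬pump = False
      light ∨ ¬lock = True
        ¬lock = True
Both conjuncts True, so the formula holds.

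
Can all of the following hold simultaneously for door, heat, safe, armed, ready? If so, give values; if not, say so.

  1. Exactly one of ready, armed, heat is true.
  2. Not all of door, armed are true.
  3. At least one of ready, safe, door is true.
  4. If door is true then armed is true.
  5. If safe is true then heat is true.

door: False; heat: False; safe: False; armed: False; ready: True

  (1) {ready, armed, heat}: 1 true — exactly one ✓
  (2) {door, armed}: 0/2 true — not all ✓
  (3) {ready, safe, door}: 1 true — at least one ✓
  (4) door=F ⇒ armed: vacuous ✓
  (5) safe=F ⇒ heat: vacuous ✓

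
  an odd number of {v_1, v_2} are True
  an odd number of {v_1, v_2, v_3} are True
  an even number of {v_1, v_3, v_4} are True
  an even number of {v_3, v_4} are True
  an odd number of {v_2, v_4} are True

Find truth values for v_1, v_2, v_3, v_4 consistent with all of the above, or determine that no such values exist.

v_1: False, v_2: True, v_3: False, v_4: False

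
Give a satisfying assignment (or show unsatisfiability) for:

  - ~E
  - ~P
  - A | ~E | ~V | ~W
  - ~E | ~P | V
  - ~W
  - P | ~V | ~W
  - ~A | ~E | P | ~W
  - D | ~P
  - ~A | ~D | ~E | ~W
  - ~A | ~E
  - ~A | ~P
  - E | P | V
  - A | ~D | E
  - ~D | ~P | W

Unit clause (~E) forces E = False.
Unit clause (~P) forces P = False.
Unit clause (~W) forces W = False.
In (E | P | V) only V is left, so V = True.
Set D = False.
Set A = False.
All clauses satisfied.

P = False; W = False; V = True; E = False; D = False; A = False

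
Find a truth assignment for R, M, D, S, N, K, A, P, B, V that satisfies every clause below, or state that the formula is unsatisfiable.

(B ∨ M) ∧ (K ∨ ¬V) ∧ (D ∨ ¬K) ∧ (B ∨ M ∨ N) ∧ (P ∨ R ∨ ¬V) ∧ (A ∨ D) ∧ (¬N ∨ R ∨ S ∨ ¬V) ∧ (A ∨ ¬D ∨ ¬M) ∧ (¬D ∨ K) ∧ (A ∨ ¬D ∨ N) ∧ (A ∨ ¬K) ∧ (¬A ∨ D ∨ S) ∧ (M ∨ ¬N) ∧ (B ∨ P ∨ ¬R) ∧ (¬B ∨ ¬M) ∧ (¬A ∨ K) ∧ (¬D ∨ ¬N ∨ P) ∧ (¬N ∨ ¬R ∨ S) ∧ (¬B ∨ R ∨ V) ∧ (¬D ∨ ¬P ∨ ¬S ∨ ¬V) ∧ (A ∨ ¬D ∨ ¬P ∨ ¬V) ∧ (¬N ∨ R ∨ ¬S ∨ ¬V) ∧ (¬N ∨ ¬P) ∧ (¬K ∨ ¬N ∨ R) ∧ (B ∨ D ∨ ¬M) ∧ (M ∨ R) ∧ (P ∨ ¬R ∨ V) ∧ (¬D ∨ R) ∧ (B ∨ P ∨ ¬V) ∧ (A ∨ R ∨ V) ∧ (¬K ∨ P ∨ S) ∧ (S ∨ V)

Try R = False:
  (M ∨ R) forces M = True.
  (¬B ∨ ¬M) forces B = False.
  (B ∨ D ∨ ¬M) forces D = True.
  clause (¬D ∨ R) is falsified — backtrack.
So R = True.
Set M = True.
  then (¬B ∨ ¬M) forces B = False.
  then (B ∨ D ∨ ¬M) forces D = True.
  then (A ∨ ¬D ∨ ¬M) forces A = True.
  then (¬D ∨ K) forces K = True.
  then (B ∨ P ∨ ¬R) forces P = True.
  then (¬N ∨ ¬P) forces N = False.
Set S = False.
  then (S ∨ V) forces V = True.
All clauses satisfied.

R: True, M: True, D: True, S: False, N: False, K: True, A: True, P: True, B: False, V: True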